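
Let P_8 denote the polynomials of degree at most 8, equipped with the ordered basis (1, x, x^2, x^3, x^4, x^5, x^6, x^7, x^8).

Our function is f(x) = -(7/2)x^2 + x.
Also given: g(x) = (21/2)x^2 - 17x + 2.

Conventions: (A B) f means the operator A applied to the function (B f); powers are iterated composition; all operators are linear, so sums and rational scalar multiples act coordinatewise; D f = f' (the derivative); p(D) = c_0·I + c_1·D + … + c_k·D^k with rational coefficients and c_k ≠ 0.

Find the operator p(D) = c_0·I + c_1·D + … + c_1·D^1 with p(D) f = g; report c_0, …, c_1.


D^0 f = -(7/2)x^2 + x
D^1 f = -7x + 1
matching coefficients of g against c_0 f + c_1 Df + … from the top degree down determines the c_i
solution: c_0 = -3, c_1 = 2

p(D) = -3·I + 2·D, i.e. c_0 = -3, c_1 = 2


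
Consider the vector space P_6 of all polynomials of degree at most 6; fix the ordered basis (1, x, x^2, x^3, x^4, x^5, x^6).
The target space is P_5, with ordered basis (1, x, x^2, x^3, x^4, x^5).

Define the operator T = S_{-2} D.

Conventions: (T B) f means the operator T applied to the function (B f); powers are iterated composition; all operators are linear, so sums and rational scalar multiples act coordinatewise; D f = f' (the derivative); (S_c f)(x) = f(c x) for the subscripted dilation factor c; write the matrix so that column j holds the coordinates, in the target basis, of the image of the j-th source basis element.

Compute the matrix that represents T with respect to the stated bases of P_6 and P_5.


image of 1: 0
image of x: 1
image of x^2: -4x
image of x^3: 12x^2
image of x^4: -32x^3
image of x^5: 80x^4
image of x^6: -192x^5
each image's coordinates form column j of the matrix

the matrix is [[0, 1, 0, 0, 0, 0, 0]; [0, 0, -4, 0, 0, 0, 0]; [0, 0, 0, 12, 0, 0, 0]; [0, 0, 0, 0, -32, 0, 0]; [0, 0, 0, 0, 0, 80, 0]; [0, 0, 0, 0, 0, 0, -192]] (rows listed top to bottom)


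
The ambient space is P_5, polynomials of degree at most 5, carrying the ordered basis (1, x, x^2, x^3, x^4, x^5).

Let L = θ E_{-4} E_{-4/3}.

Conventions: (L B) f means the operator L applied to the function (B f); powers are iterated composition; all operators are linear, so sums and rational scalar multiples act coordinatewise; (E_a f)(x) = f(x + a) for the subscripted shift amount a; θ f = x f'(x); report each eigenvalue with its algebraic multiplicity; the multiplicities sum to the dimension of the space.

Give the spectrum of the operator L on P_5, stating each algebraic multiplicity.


λ = 0 (multiplicity 1), λ = 1 (multiplicity 1), λ = 2 (multiplicity 1), λ = 3 (multiplicity 1), λ = 4 (multiplicity 1), λ = 5 (multiplicity 1)

image of 1: 0
image of x: x
image of x^2: 2x^2 - (32/3)x
image of x^3: 3x^3 - 32x^2 + (256/3)x
image of x^4: 4x^4 - 64x^3 + (1024/3)x^2 - (16384/27)x
image of x^5: 5x^5 - (320/3)x^4 + (2560/3)x^3 - (81920/27)x^2 + (327680/81)x
the matrix is upper triangular; its diagonal is (0, 1, 2, 3, 4, 5)
for a triangular matrix the eigenvalues are the diagonal entries, with algebraic multiplicity their repetition count


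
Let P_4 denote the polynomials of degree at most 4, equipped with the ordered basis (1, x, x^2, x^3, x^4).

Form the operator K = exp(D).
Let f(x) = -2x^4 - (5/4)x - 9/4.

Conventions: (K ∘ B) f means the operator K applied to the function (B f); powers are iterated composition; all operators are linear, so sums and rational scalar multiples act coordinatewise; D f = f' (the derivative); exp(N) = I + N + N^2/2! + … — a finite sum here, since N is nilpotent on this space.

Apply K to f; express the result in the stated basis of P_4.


the result is g(x) = -2x^4 - 8x^3 - 12x^2 - (37/4)x - 11/2

order-1 term: -8x^3 - 5/4
order-2 term: -12x^2
order-3 term: -8x
order-4 term: -2
the series for exp(D) f terminates at order 4
exp(D) f = -2x^4 - 8x^3 - 12x^2 - (37/4)x - 11/2


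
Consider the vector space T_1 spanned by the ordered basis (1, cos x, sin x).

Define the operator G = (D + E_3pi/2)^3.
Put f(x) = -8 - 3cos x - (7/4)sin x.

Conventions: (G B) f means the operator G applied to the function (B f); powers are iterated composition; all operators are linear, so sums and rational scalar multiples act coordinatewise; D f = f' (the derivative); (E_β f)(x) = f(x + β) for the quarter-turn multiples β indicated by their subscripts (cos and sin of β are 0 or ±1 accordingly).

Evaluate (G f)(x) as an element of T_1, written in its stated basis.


g(x) = -8

D f = -(7/4)cos x + 3sin x
E_3pi/2 f = -8 + (7/4)cos x - 3sin x
(D + E_3pi/2) f = -8
D (D + E_3pi/2) f = 0
E_3pi/2 (D + E_3pi/2) f = -8
(D + E_3pi/2) (D + E_3pi/2) f = -8
D (D + E_3pi/2) (D + E_3pi/2) f = 0
E_3pi/2 (D + E_3pi/2) (D + E_3pi/2) f = -8
(D + E_3pi/2) (D + E_3pi/2) (D + E_3pi/2) f = -8


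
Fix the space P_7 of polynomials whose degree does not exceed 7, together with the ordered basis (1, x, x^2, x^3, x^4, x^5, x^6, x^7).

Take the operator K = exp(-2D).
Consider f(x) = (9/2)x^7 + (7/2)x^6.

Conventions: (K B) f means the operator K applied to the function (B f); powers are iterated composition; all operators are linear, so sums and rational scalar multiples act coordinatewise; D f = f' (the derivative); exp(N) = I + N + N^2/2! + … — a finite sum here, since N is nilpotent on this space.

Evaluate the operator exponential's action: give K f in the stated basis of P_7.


the image equals g(x) = (9/2)x^7 - (119/2)x^6 + 336x^5 - 1050x^4 + 1960x^3 - 2184x^2 + 1344x - 352

order-1 term: -63x^6 - 42x^5
order-2 term: 378x^5 + 210x^4
order-3 term: -1260x^4 - 560x^3
order-4 term: 2520x^3 + 840x^2
order-5 term: -3024x^2 - 672x
order-6 term: 2016x + 224
order-7 term: -576
the series for exp(-2D) f terminates at order 7
exp(-2D) f = (9/2)x^7 - (119/2)x^6 + 336x^5 - 1050x^4 + 1960x^3 - 2184x^2 + 1344x - 352


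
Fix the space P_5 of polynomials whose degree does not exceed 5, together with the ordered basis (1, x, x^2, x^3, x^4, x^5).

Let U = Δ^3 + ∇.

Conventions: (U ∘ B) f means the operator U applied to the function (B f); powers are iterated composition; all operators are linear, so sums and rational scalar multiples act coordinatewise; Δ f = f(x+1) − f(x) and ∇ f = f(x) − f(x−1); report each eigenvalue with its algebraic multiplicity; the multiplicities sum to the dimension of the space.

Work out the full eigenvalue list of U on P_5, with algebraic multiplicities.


λ = 0 (multiplicity 6)

image of 1: 0
image of x: 1
image of x^2: 2x - 1
image of x^3: 3x^2 - 3x + 7
image of x^4: 4x^3 - 6x^2 + 28x + 35
image of x^5: 5x^4 - 10x^3 + 70x^2 + 175x + 151
the matrix is upper triangular; its diagonal is (0, 0, 0, 0, 0, 0)
for a triangular matrix the eigenvalues are the diagonal entries, with algebraic multiplicity their repetition count


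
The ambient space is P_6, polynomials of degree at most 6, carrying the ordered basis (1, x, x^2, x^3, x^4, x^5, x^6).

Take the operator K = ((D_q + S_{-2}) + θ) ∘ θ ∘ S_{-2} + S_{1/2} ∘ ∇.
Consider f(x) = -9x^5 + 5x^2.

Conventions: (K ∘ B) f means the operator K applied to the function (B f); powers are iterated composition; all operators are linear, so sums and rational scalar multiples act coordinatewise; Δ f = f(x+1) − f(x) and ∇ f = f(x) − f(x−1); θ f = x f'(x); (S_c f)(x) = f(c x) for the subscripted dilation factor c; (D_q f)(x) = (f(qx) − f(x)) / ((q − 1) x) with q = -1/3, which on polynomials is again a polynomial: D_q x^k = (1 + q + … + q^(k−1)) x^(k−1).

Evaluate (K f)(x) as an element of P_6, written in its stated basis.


S_{-2} f = 288x^5 + 20x^2
θ S_{-2} f = 1440x^5 + 40x^2
D_q (θ ∘ S_{-2}) f = (9760/9)x^4 + (80/3)x
S_{-2} (θ ∘ S_{-2}) f = -46080x^5 + 160x^2
(D_q + S_{-2}) (θ ∘ S_{-2}) f = -46080x^5 + (9760/9)x^4 + 160x^2 + (80/3)x
θ (θ ∘ S_{-2}) f = 7200x^5 + 80x^2
((D_q + S_{-2}) + θ) (θ ∘ S_{-2}) f = -38880x^5 + (9760/9)x^4 + 240x^2 + (80/3)x
∇ f = -45x^4 + 90x^3 - 90x^2 + 55x - 14
S_{1/2} ∇ f = -(45/16)x^4 + (45/4)x^3 - (45/2)x^2 + (55/2)x - 14
(((D_q + S_{-2}) + θ) ∘ θ ∘ S_{-2} + S_{1/2} ∘ ∇) f = -38880x^5 + (155755/144)x^4 + (45/4)x^3 + (435/2)x^2 + (325/6)x - 14

g(x) = -38880x^5 + (155755/144)x^4 + (45/4)x^3 + (435/2)x^2 + (325/6)x - 14


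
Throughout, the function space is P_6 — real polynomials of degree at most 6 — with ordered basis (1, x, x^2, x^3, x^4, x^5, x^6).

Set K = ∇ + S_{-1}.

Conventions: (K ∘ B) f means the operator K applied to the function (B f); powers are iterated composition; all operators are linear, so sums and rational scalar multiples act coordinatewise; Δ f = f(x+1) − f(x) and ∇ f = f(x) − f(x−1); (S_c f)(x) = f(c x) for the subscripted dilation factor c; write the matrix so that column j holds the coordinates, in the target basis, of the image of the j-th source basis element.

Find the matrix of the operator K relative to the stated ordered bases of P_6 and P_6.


image of 1: 1
image of x: -x + 1
image of x^2: x^2 + 2x - 1
image of x^3: -x^3 + 3x^2 - 3x + 1
image of x^4: x^4 + 4x^3 - 6x^2 + 4x - 1
image of x^5: -x^5 + 5x^4 - 10x^3 + 10x^2 - 5x + 1
image of x^6: x^6 + 6x^5 - 15x^4 + 20x^3 - 15x^2 + 6x - 1
each image's coordinates form column j of the matrix

the matrix is [[1, 1, -1, 1, -1, 1, -1]; [0, -1, 2, -3, 4, -5, 6]; [0, 0, 1, 3, -6, 10, -15]; [0, 0, 0, -1, 4, -10, 20]; [0, 0, 0, 0, 1, 5, -15]; [0, 0, 0, 0, 0, -1, 6]; [0, 0, 0, 0, 0, 0, 1]] (rows listed top to bottom)


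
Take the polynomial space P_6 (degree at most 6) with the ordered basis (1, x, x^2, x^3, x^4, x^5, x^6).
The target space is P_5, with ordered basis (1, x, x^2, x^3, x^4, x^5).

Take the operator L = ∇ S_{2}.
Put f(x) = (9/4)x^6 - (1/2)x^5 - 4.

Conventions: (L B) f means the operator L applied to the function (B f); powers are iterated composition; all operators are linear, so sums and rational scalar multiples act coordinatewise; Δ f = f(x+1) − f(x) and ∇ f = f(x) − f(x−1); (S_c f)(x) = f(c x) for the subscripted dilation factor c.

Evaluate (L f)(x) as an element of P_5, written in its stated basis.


S_{2} f = 144x^6 - 16x^5 - 4
∇ S_{2} f = 864x^5 - 2240x^4 + 3040x^3 - 2320x^2 + 944x - 160

g(x) = 864x^5 - 2240x^4 + 3040x^3 - 2320x^2 + 944x - 160


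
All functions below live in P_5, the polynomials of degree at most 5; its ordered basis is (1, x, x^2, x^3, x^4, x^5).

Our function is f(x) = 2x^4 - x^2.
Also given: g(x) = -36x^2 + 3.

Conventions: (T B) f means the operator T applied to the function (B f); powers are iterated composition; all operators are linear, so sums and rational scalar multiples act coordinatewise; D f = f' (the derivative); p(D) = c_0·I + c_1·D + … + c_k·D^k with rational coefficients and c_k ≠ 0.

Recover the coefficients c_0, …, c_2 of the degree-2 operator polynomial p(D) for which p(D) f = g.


p(D) = -(3/2)·D^2, i.e. c_0 = 0, c_1 = 0, c_2 = -3/2

D^0 f = 2x^4 - x^2
D^1 f = 8x^3 - 2x
D^2 f = 24x^2 - 2
matching coefficients of g against c_0 f + c_1 Df + … from the top degree down determines the c_i
solution: c_0 = 0, c_1 = 0, c_2 = -3/2


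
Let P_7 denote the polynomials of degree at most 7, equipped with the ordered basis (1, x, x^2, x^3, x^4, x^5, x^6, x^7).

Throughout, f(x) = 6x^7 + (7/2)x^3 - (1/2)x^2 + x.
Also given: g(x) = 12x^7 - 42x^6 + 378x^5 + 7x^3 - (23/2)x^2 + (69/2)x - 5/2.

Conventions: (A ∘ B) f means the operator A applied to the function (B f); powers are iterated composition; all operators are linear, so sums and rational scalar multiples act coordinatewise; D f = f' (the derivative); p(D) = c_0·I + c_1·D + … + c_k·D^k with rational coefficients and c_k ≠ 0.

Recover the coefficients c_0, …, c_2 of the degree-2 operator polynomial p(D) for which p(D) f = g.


c_0 = 2, c_1 = -1, c_2 = 3/2

D^0 f = 6x^7 + (7/2)x^3 - (1/2)x^2 + x
D^1 f = 42x^6 + (21/2)x^2 - x + 1
D^2 f = 252x^5 + 21x - 1
matching coefficients of g against c_0 f + c_1 Df + … from the top degree down determines the c_i
solution: c_0 = 2, c_1 = -1, c_2 = 3/2


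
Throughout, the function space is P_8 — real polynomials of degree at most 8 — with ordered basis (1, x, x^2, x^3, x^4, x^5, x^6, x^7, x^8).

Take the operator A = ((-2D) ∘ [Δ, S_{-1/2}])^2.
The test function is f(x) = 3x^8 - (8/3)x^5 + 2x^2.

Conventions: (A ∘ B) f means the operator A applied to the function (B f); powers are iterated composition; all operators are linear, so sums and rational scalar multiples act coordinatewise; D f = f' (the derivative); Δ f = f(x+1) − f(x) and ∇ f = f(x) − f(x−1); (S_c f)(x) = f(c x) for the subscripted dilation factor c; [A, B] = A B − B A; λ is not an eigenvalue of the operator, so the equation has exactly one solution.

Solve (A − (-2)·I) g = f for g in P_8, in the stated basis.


the result is g(x) = (3/2)x^8 - (4/3)x^5 - (2835/1024)x^4 - (2835/512)x^3 - (8377/128)x^2 - (53685/1024)x - 313191/4096

write g with unknown coordinates in the stated basis and equate coefficients in (A − (-2)·I) g = f
solving from the highest basis element down gives g = (3/2)x^8 - (4/3)x^5 - (2835/1024)x^4 - (2835/512)x^3 - (8377/128)x^2 - (53685/1024)x - 313191/4096
check: A g = (2835/512)x^4 + (2835/256)x^3 + (8505/64)x^2 + (53685/512)x + 313191/2048
so A g − (-2)·g = 3x^8 - (8/3)x^5 + 2x^2 = f ✓


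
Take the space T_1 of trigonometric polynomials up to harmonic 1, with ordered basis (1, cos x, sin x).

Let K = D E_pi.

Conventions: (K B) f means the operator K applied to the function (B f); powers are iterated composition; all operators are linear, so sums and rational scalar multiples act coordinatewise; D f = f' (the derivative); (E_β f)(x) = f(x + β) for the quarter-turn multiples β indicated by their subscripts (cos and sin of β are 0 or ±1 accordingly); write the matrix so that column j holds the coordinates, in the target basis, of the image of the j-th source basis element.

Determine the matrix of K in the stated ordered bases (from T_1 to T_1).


the matrix is [[0, 0, 0]; [0, 0, -1]; [0, 1, 0]] (rows listed top to bottom)

image of 1: 0
image of cos x: sin x
image of sin x: -cos x
each image's coordinates form column j of the matrix


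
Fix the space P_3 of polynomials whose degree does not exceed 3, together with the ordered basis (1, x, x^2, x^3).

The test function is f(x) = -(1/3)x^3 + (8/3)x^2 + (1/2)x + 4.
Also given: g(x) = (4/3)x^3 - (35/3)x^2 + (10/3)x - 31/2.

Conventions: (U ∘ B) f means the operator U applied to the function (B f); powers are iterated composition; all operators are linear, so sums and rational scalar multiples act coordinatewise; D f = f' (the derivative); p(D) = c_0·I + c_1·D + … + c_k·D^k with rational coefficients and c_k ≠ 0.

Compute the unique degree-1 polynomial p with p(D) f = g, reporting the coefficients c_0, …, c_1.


D^0 f = -(1/3)x^3 + (8/3)x^2 + (1/2)x + 4
D^1 f = -x^2 + (16/3)x + 1/2
matching coefficients of g against c_0 f + c_1 Df + … from the top degree down determines the c_i
solution: c_0 = -4, c_1 = 1

c_0 = -4, c_1 = 1


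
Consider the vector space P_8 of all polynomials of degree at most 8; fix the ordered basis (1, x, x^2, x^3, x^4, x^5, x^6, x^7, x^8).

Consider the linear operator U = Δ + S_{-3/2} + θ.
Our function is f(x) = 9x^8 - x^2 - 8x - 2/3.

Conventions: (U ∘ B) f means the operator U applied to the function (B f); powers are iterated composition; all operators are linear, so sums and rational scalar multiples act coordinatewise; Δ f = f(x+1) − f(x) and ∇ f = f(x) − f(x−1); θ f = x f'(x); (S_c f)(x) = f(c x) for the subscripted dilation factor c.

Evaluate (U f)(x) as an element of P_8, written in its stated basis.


g(x) = (77481/256)x^8 + 72x^7 + 252x^6 + 504x^5 + 630x^4 + 504x^3 + (991/4)x^2 + 74x - 2/3

Δ f = 72x^7 + 252x^6 + 504x^5 + 630x^4 + 504x^3 + 252x^2 + 70x
S_{-3/2} f = (59049/256)x^8 - (9/4)x^2 + 12x - 2/3
θ f = 72x^8 - 2x^2 - 8x
(Δ + S_{-3/2} + θ) f = (77481/256)x^8 + 72x^7 + 252x^6 + 504x^5 + 630x^4 + 504x^3 + (991/4)x^2 + 74x - 2/3


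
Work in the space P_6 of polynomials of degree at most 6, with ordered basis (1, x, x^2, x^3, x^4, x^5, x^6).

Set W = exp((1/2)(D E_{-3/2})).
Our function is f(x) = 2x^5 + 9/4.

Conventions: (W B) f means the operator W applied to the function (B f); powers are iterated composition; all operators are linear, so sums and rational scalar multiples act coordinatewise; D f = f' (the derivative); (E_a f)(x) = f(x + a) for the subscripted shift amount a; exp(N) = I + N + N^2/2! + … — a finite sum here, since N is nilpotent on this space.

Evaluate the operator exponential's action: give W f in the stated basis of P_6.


the image equals g(x) = 2x^5 + 5x^4 - 25x^3 + 25x^2 + (365/8)x - 121/2

order-1 term: 5x^4 - 30x^3 + (135/2)x^2 - (135/2)x + 405/16
order-2 term: 5x^3 - 45x^2 + 135x - 135
order-3 term: (5/2)x^2 - (45/2)x + 405/8
order-4 term: (5/8)x - 15/4
order-5 term: 1/16
the series for exp((1/2)(D E_{-3/2})) f terminates at order 5
exp((1/2)(D E_{-3/2})) f = 2x^5 + 5x^4 - 25x^3 + 25x^2 + (365/8)x - 121/2


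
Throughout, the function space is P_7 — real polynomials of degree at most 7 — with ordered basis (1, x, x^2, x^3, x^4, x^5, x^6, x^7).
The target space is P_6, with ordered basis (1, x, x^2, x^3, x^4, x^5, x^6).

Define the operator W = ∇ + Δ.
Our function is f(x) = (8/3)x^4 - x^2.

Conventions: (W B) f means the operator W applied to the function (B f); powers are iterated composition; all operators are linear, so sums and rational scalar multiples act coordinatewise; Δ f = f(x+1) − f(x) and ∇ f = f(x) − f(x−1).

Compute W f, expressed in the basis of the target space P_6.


∇ f = (32/3)x^3 - 16x^2 + (26/3)x - 5/3
Δ f = (32/3)x^3 + 16x^2 + (26/3)x + 5/3
(∇ + Δ) f = (64/3)x^3 + (52/3)x

the image equals g(x) = (64/3)x^3 + (52/3)x


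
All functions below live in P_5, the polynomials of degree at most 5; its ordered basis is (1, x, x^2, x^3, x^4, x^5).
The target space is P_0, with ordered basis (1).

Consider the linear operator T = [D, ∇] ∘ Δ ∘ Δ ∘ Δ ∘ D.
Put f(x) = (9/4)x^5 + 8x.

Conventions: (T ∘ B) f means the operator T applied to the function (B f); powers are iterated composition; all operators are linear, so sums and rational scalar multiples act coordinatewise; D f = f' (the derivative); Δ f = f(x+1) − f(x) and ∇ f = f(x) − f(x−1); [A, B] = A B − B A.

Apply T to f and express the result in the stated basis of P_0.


the image equals g(x) = 0

D f = (45/4)x^4 + 8
Δ D f = 45x^3 + (135/2)x^2 + 45x + 45/4
Δ Δ D f = 135x^2 + 270x + 315/2
Δ (Δ ∘ Δ ∘ D) f = 270x + 405
∇ Δ (Δ ∘ Δ ∘ D) f = 270
D ∇ Δ (Δ ∘ Δ ∘ D) f = 0
D Δ (Δ ∘ Δ ∘ D) f = 270
∇ D Δ (Δ ∘ Δ ∘ D) f = 0
[D, ∇] Δ (Δ ∘ Δ ∘ D) f = 0


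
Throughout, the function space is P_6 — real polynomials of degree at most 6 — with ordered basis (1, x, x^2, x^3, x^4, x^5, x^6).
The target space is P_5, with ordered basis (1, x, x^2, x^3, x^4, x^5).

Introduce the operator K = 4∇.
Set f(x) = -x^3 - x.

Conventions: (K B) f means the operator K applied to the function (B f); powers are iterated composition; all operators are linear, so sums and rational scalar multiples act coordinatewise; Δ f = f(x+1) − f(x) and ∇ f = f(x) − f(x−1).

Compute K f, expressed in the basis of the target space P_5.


∇ f = -3x^2 + 3x - 2
(4∇) f = -12x^2 + 12x - 8

the result is g(x) = -12x^2 + 12x - 8


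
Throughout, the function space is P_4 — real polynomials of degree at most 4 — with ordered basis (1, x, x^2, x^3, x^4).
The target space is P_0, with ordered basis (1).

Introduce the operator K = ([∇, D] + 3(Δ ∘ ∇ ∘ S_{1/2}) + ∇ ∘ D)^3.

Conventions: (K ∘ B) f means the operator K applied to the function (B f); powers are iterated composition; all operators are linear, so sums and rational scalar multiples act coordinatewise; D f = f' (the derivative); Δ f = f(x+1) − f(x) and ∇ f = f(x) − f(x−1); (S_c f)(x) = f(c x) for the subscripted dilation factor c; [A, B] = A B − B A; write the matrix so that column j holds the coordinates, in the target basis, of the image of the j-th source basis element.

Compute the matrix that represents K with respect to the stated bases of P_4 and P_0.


image of 1: 0
image of x: 0
image of x^2: 0
image of x^3: 0
image of x^4: 0
each image's coordinates form column j of the matrix

the matrix is [[0, 0, 0, 0, 0]] (rows listed top to bottom)


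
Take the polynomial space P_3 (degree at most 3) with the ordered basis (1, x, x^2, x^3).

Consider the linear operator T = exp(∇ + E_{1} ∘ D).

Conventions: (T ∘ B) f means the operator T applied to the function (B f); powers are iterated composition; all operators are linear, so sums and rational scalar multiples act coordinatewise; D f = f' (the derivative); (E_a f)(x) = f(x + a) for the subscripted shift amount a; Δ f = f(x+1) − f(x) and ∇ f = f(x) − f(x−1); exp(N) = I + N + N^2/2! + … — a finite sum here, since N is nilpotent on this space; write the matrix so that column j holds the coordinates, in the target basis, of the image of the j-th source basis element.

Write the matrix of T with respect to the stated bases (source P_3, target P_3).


image of 1: 1
image of x: x + 2
image of x^2: x^2 + 4x + 5
image of x^3: x^3 + 6x^2 + 15x + 18
each image's coordinates form column j of the matrix

the matrix is [[1, 2, 5, 18]; [0, 1, 4, 15]; [0, 0, 1, 6]; [0, 0, 0, 1]] (rows listed top to bottom)


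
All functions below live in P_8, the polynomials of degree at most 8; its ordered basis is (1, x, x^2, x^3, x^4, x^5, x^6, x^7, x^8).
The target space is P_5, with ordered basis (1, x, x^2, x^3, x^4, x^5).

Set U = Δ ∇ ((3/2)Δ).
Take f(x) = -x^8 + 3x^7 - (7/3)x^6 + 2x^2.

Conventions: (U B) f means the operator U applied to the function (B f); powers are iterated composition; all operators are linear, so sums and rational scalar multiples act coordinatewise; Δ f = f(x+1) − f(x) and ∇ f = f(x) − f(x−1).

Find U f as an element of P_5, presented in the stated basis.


the image equals g(x) = -504x^5 - 315x^4 - 1050x^3 - 315x^2 - 252x - 21

Δ f = -8x^7 - 7x^6 - 7x^5 + (7/3)x^3 + 3x + 5/3
((3/2)Δ) f = -12x^7 - (21/2)x^6 - (21/2)x^5 + (7/2)x^3 + (9/2)x + 5/2
∇ ((3/2)Δ) f = -84x^6 + 189x^5 - 315x^4 + 315x^3 - 189x^2 + 63x - 4
Δ ∇ ((3/2)Δ) f = -504x^5 - 315x^4 - 1050x^3 - 315x^2 - 252x - 21


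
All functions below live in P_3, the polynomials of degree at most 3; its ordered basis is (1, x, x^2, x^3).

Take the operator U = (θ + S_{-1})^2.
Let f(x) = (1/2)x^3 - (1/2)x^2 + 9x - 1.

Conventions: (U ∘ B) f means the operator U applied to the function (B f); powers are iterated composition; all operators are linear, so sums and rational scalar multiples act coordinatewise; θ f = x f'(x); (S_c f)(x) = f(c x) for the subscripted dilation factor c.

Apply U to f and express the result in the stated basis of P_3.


g(x) = 2x^3 - (9/2)x^2 - 1

θ f = (3/2)x^3 - x^2 + 9x
S_{-1} f = -(1/2)x^3 - (1/2)x^2 - 9x - 1
(θ + S_{-1}) f = x^3 - (3/2)x^2 - 1
θ (θ + S_{-1}) f = 3x^3 - 3x^2
S_{-1} (θ + S_{-1}) f = -x^3 - (3/2)x^2 - 1
(θ + S_{-1}) (θ + S_{-1}) f = 2x^3 - (9/2)x^2 - 1


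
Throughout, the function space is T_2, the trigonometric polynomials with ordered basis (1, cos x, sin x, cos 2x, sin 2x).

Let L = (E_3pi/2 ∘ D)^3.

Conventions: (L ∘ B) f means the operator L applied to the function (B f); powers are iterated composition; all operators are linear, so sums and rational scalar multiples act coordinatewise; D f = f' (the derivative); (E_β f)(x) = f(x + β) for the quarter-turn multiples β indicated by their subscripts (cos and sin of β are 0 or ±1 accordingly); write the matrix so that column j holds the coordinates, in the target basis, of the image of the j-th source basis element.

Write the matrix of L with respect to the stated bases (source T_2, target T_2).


the matrix is [[0, 0, 0, 0, 0]; [0, 1, 0, 0, 0]; [0, 0, 1, 0, 0]; [0, 0, 0, 0, 8]; [0, 0, 0, -8, 0]] (rows listed top to bottom)

image of 1: 0
image of cos x: cos x
image of sin x: sin x
image of cos 2x: -8sin 2x
image of sin 2x: 8cos 2x
each image's coordinates form column j of the matrix


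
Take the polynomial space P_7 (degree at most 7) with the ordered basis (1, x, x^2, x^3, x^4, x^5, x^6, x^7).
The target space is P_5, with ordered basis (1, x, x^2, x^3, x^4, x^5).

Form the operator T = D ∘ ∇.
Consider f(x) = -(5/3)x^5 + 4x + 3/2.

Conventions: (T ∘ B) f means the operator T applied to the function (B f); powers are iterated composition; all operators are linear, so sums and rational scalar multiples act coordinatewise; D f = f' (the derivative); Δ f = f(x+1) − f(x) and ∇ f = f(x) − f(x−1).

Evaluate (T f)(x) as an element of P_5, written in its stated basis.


∇ f = -(25/3)x^4 + (50/3)x^3 - (50/3)x^2 + (25/3)x + 7/3
D ∇ f = -(100/3)x^3 + 50x^2 - (100/3)x + 25/3

the image equals g(x) = -(100/3)x^3 + 50x^2 - (100/3)x + 25/3


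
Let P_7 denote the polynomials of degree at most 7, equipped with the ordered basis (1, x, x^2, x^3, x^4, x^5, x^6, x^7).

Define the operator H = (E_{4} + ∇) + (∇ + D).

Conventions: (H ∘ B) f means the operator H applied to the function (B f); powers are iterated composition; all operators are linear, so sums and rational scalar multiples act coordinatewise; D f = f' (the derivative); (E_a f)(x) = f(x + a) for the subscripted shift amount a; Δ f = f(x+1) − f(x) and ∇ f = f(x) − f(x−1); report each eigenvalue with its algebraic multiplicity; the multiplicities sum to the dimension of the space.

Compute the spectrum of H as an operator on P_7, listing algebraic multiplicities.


λ = 1 (multiplicity 8)

image of 1: 1
image of x: x + 7
image of x^2: x^2 + 14x + 14
image of x^3: x^3 + 21x^2 + 42x + 66
image of x^4: x^4 + 28x^3 + 84x^2 + 264x + 254
image of x^5: x^5 + 35x^4 + 140x^3 + 660x^2 + 1270x + 1026
image of x^6: x^6 + 42x^5 + 210x^4 + 1320x^3 + 3810x^2 + 6156x + 4094
image of x^7: x^7 + 49x^6 + 294x^5 + 2310x^4 + 8890x^3 + 21546x^2 + 28658x + 16386
the matrix is upper triangular; its diagonal is (1, 1, 1, 1, 1, 1, 1, 1)
for a triangular matrix the eigenvalues are the diagonal entries, with algebraic multiplicity their repetition count


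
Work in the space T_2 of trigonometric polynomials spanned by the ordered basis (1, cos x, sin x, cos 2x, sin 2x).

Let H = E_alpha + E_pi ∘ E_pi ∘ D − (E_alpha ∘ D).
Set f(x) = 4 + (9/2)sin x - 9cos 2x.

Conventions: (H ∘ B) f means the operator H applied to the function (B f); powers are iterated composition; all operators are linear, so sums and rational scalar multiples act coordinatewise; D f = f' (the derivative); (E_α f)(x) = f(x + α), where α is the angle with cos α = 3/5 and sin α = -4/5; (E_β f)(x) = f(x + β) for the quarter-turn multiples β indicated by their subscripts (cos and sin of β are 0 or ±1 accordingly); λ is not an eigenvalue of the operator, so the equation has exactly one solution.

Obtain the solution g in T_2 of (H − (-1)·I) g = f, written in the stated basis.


write g with unknown coordinates in the stated basis and equate coefficients in (H − (-1)·I) g = f
solving from the highest basis element down gives g = 2 + (9/4)cos x + (9/2)sin x + (27/10)cos 2x - (18/5)sin 2x
check: H g = 2 - (9/4)cos x - (117/10)cos 2x + (18/5)sin 2x
so H g − (-1)·g = 4 + (9/2)sin x - 9cos 2x = f ✓

the result is g(x) = 2 + (9/4)cos x + (9/2)sin x + (27/10)cos 2x - (18/5)sin 2x


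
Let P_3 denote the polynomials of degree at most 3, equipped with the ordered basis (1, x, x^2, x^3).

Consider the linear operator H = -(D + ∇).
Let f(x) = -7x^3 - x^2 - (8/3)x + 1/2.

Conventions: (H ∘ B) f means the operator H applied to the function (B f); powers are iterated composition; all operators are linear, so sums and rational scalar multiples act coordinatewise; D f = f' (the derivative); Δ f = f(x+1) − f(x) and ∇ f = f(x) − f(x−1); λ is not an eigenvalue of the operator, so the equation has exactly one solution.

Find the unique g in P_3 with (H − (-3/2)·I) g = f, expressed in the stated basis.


write g with unknown coordinates in the stated basis and equate coefficients in (H − (-3/2)·I) g = f
solving from the highest basis element down gives g = -(14/3)x^3 - (58/3)x^2 - 44x - 437/9
check: H g = 28x^2 + (190/3)x + 220/3
so H g − (-3/2)·g = -7x^3 - x^2 - (8/3)x + 1/2 = f ✓

the result is g(x) = -(14/3)x^3 - (58/3)x^2 - 44x - 437/9


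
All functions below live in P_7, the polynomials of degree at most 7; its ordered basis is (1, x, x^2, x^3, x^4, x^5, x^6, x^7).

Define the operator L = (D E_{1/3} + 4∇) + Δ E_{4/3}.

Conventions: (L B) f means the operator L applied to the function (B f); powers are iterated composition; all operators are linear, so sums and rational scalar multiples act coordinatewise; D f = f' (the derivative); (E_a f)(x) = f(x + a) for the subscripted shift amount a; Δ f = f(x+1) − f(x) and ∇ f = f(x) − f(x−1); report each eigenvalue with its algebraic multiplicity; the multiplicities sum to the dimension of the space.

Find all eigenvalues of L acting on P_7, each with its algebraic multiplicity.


image of 1: 0
image of x: 6
image of x^2: 12x + 1/3
image of x^3: 18x^2 + x + 44/3
image of x^4: 24x^3 + 2x^2 + (176/3)x + 611/27
image of x^5: 30x^4 + (10/3)x^3 + (440/3)x^2 + (3055/27)x + 5590/81
image of x^6: 36x^5 + 5x^4 + (880/3)x^3 + (3055/9)x^2 + (11180/27)x + 12295/81
image of x^7: 42x^6 + 7x^5 + (1540/3)x^4 + (21385/27)x^3 + (39130/27)x^2 + (86065/81)x + 271976/729
the matrix is upper triangular; its diagonal is (0, 0, 0, 0, 0, 0, 0, 0)
for a triangular matrix the eigenvalues are the diagonal entries, with algebraic multiplicity their repetition count

λ = 0 (multiplicity 8)


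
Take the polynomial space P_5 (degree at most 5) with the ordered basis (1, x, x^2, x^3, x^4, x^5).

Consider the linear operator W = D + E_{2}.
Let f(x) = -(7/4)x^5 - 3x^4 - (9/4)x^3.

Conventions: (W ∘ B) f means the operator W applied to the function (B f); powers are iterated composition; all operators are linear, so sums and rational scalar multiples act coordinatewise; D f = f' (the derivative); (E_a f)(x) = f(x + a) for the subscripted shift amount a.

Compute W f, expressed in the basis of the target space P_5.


D f = -(35/4)x^4 - 12x^3 - (27/4)x^2
E_{2} f = -(7/4)x^5 - (41/2)x^4 - (385/4)x^3 - (451/2)x^2 - 263x - 122
(D + E_{2}) f = -(7/4)x^5 - (117/4)x^4 - (433/4)x^3 - (929/4)x^2 - 263x - 122

g(x) = -(7/4)x^5 - (117/4)x^4 - (433/4)x^3 - (929/4)x^2 - 263x - 122


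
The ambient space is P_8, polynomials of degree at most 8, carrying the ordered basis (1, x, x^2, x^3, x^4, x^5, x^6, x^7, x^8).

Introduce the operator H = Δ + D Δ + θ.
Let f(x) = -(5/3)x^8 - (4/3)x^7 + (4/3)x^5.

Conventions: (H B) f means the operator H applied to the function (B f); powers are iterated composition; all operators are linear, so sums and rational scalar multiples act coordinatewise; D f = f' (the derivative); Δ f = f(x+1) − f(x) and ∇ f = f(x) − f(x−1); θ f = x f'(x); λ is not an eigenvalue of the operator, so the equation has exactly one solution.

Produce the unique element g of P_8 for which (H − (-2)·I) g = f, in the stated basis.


write g with unknown coordinates in the stated basis and equate coefficients in (H − (-2)·I) g = f
solving from the highest basis element down gives g = -(1/6)x^8 + (7/4)x^6 + (169/42)x^5 - (1135/168)x^4 - (7463/210)x^3 - (274/35)x^2 + (872/9)x + 24349/720
check: H g = -(4/3)x^8 - (4/3)x^7 - (7/2)x^6 - (47/7)x^5 + (1135/84)x^4 + (7463/105)x^3 + (548/35)x^2 - (1744/9)x - 24349/360
so H g − (-2)·g = -(5/3)x^8 - (4/3)x^7 + (4/3)x^5 = f ✓

the image equals g(x) = -(1/6)x^8 + (7/4)x^6 + (169/42)x^5 - (1135/168)x^4 - (7463/210)x^3 - (274/35)x^2 + (872/9)x + 24349/720


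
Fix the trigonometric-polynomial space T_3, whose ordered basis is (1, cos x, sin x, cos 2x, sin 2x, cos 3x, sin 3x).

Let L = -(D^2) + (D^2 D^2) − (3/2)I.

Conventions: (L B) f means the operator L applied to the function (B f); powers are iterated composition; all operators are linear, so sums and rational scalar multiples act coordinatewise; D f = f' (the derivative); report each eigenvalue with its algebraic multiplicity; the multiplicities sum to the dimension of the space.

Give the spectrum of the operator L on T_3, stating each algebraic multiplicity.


λ = -3/2 (multiplicity 1), λ = 1/2 (multiplicity 2), λ = 37/2 (multiplicity 2), λ = 177/2 (multiplicity 2)

image of 1: -3/2
image of cos x: (1/2)cos x
image of sin x: (1/2)sin x
image of cos 2x: (37/2)cos 2x
image of sin 2x: (37/2)sin 2x
image of cos 3x: (177/2)cos 3x
image of sin 3x: (177/2)sin 3x
the matrix is diagonal; its diagonal is (-3/2, 1/2, 1/2, 37/2, 37/2, 177/2, 177/2)
for a triangular matrix the eigenvalues are the diagonal entries, with algebraic multiplicity their repetition count


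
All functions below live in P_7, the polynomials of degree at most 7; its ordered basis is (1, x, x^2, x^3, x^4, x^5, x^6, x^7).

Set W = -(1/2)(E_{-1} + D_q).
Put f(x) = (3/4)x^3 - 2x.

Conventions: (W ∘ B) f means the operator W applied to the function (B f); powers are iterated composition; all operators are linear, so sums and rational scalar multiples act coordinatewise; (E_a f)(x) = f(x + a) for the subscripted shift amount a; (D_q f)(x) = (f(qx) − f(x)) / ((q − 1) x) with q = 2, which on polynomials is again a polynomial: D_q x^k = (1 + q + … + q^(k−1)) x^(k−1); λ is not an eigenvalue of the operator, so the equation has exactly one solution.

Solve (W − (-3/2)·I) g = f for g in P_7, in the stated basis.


write g with unknown coordinates in the stated basis and equate coefficients in (W − (-3/2)·I) g = f
solving from the highest basis element down gives g = (3/4)x^3 + (3/2)x^2 - (1/8)x + 3/8
check: W g = -(3/8)x^3 - (9/4)x^2 - (29/16)x - 9/16
so W g − (-3/2)·g = (3/4)x^3 - 2x = f ✓

the image equals g(x) = (3/4)x^3 + (3/2)x^2 - (1/8)x + 3/8


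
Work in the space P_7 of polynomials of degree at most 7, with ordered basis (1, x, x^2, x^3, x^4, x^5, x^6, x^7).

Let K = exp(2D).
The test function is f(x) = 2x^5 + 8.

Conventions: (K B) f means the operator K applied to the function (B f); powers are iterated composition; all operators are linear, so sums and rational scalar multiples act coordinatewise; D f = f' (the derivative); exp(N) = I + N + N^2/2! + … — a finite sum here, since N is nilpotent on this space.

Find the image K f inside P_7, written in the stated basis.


the image equals g(x) = 2x^5 + 20x^4 + 80x^3 + 160x^2 + 160x + 72

order-1 term: 20x^4
order-2 term: 80x^3
order-3 term: 160x^2
order-4 term: 160x
order-5 term: 64
the series for exp(2D) f terminates at order 5
exp(2D) f = 2x^5 + 20x^4 + 80x^3 + 160x^2 + 160x + 72


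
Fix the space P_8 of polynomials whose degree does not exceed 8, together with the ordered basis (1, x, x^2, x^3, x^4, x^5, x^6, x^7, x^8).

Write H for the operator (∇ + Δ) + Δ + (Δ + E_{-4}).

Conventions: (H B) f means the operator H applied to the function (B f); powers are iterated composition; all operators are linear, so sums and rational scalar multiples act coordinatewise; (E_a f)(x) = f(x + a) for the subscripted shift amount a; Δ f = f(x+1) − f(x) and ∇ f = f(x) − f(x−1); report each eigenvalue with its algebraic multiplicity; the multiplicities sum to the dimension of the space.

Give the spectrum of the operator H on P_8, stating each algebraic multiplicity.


λ = 1 (multiplicity 9)

image of 1: 1
image of x: x
image of x^2: x^2 + 18
image of x^3: x^3 + 54x - 60
image of x^4: x^4 + 108x^2 - 240x + 258
image of x^5: x^5 + 180x^3 - 600x^2 + 1290x - 1020
image of x^6: x^6 + 270x^4 - 1200x^3 + 3870x^2 - 6120x + 4098
image of x^7: x^7 + 378x^5 - 2100x^4 + 9030x^3 - 21420x^2 + 28686x - 16380
image of x^8: x^8 + 504x^6 - 3360x^5 + 18060x^4 - 57120x^3 + 114744x^2 - 131040x + 65538
the matrix is upper triangular; its diagonal is (1, 1, 1, 1, 1, 1, 1, 1, 1)
for a triangular matrix the eigenvalues are the diagonal entries, with algebraic multiplicity their repetition count


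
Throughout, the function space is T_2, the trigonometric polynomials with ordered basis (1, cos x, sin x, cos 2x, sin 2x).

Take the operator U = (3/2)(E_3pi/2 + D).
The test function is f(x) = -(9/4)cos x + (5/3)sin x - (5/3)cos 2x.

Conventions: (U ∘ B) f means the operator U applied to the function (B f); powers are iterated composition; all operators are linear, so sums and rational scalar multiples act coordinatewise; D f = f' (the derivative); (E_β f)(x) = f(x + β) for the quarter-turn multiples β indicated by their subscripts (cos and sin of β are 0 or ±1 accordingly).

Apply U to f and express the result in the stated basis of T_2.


the result is g(x) = (5/2)cos 2x + 5sin 2x

E_3pi/2 f = -(5/3)cos x - (9/4)sin x + (5/3)cos 2x
D f = (5/3)cos x + (9/4)sin x + (10/3)sin 2x
(E_3pi/2 + D) f = (5/3)cos 2x + (10/3)sin 2x
((3/2)(E_3pi/2 + D)) f = (5/2)cos 2x + 5sin 2x


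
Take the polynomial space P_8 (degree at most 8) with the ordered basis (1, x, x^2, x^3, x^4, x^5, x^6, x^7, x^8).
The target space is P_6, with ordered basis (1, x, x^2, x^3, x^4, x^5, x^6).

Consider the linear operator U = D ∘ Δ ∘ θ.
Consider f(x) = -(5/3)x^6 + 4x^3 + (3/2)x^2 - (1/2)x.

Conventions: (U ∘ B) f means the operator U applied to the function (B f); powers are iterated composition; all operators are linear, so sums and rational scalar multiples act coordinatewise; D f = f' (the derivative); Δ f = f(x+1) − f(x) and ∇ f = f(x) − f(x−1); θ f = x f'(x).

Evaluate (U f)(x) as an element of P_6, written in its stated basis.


θ f = -10x^6 + 12x^3 + 3x^2 - (1/2)x
Δ θ f = -60x^5 - 150x^4 - 200x^3 - 114x^2 - 18x + 9/2
D (Δ ∘ θ) f = -300x^4 - 600x^3 - 600x^2 - 228x - 18

g(x) = -300x^4 - 600x^3 - 600x^2 - 228x - 18


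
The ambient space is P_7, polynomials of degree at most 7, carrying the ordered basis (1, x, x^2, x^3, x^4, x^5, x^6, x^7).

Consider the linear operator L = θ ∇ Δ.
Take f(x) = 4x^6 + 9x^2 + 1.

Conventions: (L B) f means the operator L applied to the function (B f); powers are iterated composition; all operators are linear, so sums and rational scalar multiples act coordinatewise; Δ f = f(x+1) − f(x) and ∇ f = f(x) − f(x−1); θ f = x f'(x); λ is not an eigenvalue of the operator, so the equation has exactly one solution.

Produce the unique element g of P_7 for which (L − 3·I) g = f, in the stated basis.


write g with unknown coordinates in the stated basis and equate coefficients in (L − 3·I) g = f
solving from the highest basis element down gives g = -(4/3)x^6 - (160/3)x^4 - (1369/3)x^2 - 1/3
check: L g = -160x^4 - 1360x^2
so L g − 3·g = 4x^6 + 9x^2 + 1 = f ✓

g(x) = -(4/3)x^6 - (160/3)x^4 - (1369/3)x^2 - 1/3


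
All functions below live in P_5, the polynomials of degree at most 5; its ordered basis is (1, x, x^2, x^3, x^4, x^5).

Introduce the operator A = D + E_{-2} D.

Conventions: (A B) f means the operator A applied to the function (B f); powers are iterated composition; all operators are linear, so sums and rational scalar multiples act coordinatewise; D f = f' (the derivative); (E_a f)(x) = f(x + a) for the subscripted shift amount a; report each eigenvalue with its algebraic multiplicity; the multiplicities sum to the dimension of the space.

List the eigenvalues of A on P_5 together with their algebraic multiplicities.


λ = 0 (multiplicity 6)

image of 1: 0
image of x: 2
image of x^2: 4x - 4
image of x^3: 6x^2 - 12x + 12
image of x^4: 8x^3 - 24x^2 + 48x - 32
image of x^5: 10x^4 - 40x^3 + 120x^2 - 160x + 80
the matrix is upper triangular; its diagonal is (0, 0, 0, 0, 0, 0)
for a triangular matrix the eigenvalues are the diagonal entries, with algebraic multiplicity their repetition count


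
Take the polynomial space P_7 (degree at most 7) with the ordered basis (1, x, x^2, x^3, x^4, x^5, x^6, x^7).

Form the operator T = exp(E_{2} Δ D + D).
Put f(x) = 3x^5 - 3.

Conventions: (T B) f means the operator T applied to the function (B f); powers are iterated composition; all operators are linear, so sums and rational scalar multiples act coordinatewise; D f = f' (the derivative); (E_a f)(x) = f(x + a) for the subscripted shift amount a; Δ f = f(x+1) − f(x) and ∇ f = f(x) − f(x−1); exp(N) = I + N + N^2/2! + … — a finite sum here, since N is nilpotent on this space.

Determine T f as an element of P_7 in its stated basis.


order-1 term: 15x^4 + 60x^3 + 450x^2 + 1140x + 975
order-2 term: 30x^3 + 180x^2 + 1080x + 2040
order-3 term: 30x^2 + 180x + 630
order-4 term: 15x + 60
order-5 term: 3
the series for exp(E_{2} Δ D + D) f terminates at order 5
exp(E_{2} Δ D + D) f = 3x^5 + 15x^4 + 90x^3 + 660x^2 + 2415x + 3705

the result is g(x) = 3x^5 + 15x^4 + 90x^3 + 660x^2 + 2415x + 3705
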